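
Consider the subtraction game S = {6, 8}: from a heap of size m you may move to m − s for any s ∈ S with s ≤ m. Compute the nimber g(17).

0

Compute g(0), g(1), … for moves {6, 8}:
k:     0  1  2  3  4  5  6  7  8  9 10 11 12 13 14 15 16 17
g(k):  0  0  0  0  0  0  1  1  1  1  1  1  2  2  0  0  0  0
So g(17) = 0.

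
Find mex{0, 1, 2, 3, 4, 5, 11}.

6

The values 0, 1, 2, 3, 4, 5 are all present; 6 is the first non-negative integer missing from the set.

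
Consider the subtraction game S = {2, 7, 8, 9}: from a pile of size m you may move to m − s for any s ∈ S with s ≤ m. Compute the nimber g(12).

Grundy values for subtraction set {2, 7, 8, 9}:
g(0) = mex{} = 0
g(1) = mex{} = 0
g(2) = mex{0} = 1
g(3) = mex{0} = 1
g(4) = mex{1} = 0
g(5) = mex{1} = 0
g(6) = mex{0} = 1
g(7) = mex{0} = 1
g(8) = mex{0,1} = 2
g(9) = mex{0,1} = 2
g(10) = mex{0,1,2} = 3
g(11) = mex{0,1,2} = 3
g(12) = mex{0,1,3} = 2
So g(12) = 2.

2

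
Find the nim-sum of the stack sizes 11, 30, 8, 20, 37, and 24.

52

In binary:
  001011  (11)
  011110  (30)
  001000  (8)
  010100  (20)
  100101  (37)
  011000  (24)
  ------
  110100  (52)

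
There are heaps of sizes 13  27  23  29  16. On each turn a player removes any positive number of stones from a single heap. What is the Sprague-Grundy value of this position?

12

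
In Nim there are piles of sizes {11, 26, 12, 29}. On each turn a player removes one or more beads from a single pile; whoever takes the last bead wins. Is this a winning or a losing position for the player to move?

Compute the nim-sum pairwise:
11 ⊕ 26 = 17
17 ⊕ 12 = 29
29 ⊕ 29 = 0
The nim-sum is 0, so this is a P-position: the player to move is in a losing position under optimal play.

Losing position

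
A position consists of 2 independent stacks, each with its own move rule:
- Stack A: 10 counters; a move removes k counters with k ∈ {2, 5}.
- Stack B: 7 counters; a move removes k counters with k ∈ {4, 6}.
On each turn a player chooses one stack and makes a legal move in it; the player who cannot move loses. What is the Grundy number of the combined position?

0

For stack A, compute g(0), g(1), … with moves {2, 5}:
k:     0  1  2  3  4  5  6  7  8  9 10
g(k):  0  0  1  1  0  2  1  0  0  1  1
So g(10) = 1.
For stack B, compute g(0), g(1), … with moves {4, 6}:
g(0) = mex{} = 0
g(1) = mex{} = 0
g(2) = mex{} = 0
g(3) = mex{} = 0
g(4) = mex{0} = 1
g(5) = mex{0} = 1
g(6) = mex{0} = 1
g(7) = mex{0} = 1
So g(7) = 1.
The value of a disjunctive sum is the nim-sum of the parts.
Combined value = 1 ⊕ 1 = 0.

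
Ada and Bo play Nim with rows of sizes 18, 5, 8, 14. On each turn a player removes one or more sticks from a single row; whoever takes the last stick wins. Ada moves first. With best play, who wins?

Ada wins

Compute the nim-sum pairwise:
18 ^ 5 = 23
23 ^ 8 = 31
31 ^ 14 = 17
The nim-sum is 17 ≠ 0, so this is an N-position: the player to move can win; Ada has a winning move.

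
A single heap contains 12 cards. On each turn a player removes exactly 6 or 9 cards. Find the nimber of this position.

Build the Grundy sequence with g(k) = mex{g(k−s) : s ∈ {6, 9}, s ≤ k}:
k:     0  1  2  3  4  5  6  7  8  9 10 11 12
g(k):  0  0  0  0  0  0  1  1  1  1  1  1  2
So g(12) = 2.

2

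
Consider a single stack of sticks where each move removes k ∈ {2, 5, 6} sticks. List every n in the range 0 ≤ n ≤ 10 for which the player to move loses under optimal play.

0, 1, 4, 8

Compute g(0), g(1), … for moves {2, 5, 6}:
k:     0  1  2  3  4  5  6  7  8  9 10
g(k):  0  0  1  1  0  2  1  3  0  2  1
The P-positions (g = 0) in 0..10 are 0, 1, 4, 8.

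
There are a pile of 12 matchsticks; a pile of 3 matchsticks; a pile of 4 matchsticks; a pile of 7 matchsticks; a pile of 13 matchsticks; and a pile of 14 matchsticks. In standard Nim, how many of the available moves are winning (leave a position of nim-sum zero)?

3

Nim-sum: 12 XOR 3 XOR 4 XOR 7 XOR 13 XOR 14 = 15.
The overall nim-sum is X = 15. A pile of size p has a winning move iff p XOR X < p (reduce it to p XOR X).
  12: 12 XOR 15 = 3 < 12 — winning move (to 3).
  3: 3 XOR 15 = 12 ≥ 3 — no move.
  4: 4 XOR 15 = 11 ≥ 4 — no move.
  7: 7 XOR 15 = 8 ≥ 7 — no move.
  13: 13 XOR 15 = 2 < 13 — winning move (to 2).
  14: 14 XOR 15 = 1 < 14 — winning move (to 1).
That gives 3 winning moves.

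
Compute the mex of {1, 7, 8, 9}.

0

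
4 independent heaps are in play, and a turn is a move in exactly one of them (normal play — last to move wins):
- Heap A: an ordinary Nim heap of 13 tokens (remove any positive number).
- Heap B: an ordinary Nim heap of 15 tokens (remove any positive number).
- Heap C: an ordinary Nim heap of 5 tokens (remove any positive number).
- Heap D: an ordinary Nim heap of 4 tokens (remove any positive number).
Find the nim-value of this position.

Heap A is a plain Nim heap of size 13, so its Grundy value is 13.
Heap B is a plain Nim heap of size 15, so its Grundy value is 15.
Heap C is a plain Nim heap of size 5, so its Grundy value is 5.
Heap D is a plain Nim heap of size 4, so its Grundy value is 4.
The value of a disjunctive sum is the nim-sum of the parts.
Combined value = 13 ⊕ 15 ⊕ 5 ⊕ 4 = 3.

3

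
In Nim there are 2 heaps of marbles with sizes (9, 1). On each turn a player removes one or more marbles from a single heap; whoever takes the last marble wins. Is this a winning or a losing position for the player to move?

Winning position

In binary:
  1001  (9)
  0001  (1)
  ----
  1000  (8)
The nim-sum is 8 ≠ 0, so this is an N-position: the player to move can win.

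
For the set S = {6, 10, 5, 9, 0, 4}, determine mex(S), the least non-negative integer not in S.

0 is in the set but 1 is not, so the mex is 1.

1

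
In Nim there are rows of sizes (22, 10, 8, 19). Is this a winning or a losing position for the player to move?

Winning position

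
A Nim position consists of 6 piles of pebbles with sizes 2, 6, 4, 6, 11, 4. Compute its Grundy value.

9

Bitwise XOR of the heap sizes:
  0010  (2)
  0110  (6)
  0100  (4)
  0110  (6)
  1011  (11)
  0100  (4)
  ----
  1001  (9)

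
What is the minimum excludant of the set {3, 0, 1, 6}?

The values 0, 1 are all present; 2 is the first non-negative integer missing from the set.

2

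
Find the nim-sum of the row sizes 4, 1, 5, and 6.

Nim-sum: 4 ^ 1 ^ 5 ^ 6 = 6.

6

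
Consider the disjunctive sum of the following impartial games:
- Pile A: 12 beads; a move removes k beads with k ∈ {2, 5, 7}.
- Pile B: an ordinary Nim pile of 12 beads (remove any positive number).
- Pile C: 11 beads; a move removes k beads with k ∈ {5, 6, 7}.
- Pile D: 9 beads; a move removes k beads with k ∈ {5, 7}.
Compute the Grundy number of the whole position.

For pile A, compute g(0), g(1), … with moves {2, 5, 7}:
k:     0  1  2  3  4  5  6  7  8  9 10 11 12
g(k):  0  0  1  1  0  2  1  3  2  2  0  3  1
So g(12) = 1.
Pile B is a plain Nim pile of size 12, so its Grundy value is 12.
For pile C, compute g(0), g(1), … with moves {5, 6, 7}:
k:     0  1  2  3  4  5  6  7  8  9 10 11
g(k):  0  0  0  0  0  1  1  1  1  1  2  2
So g(11) = 2.
Grundy values for pile D (subtraction set {5, 7}):
g(0) = mex{} = 0
g(1) = mex{} = 0
g(2) = mex{} = 0
g(3) = mex{} = 0
g(4) = mex{} = 0
g(5) = mex{0} = 1
g(6) = mex{0} = 1
g(7) = mex{0} = 1
g(8) = mex{0} = 1
g(9) = mex{0} = 1
So g(9) = 1.
By the Sprague-Grundy theorem, the Grundy value of a sum of independent games is the XOR of the component values.
Combined value = 1 XOR 12 XOR 2 XOR 1 = 14.

14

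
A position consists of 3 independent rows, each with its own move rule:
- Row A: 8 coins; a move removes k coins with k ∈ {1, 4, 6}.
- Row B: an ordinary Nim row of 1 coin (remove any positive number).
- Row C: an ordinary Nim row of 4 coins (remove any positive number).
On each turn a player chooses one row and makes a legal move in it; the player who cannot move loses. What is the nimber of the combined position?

4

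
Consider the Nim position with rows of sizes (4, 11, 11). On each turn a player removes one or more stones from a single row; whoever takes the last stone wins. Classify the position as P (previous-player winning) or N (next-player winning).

N-position

Nim-sum: 4 ^ 11 ^ 11 = 4.
The nim-sum is 4 ≠ 0, so this is an N-position: the player to move can win.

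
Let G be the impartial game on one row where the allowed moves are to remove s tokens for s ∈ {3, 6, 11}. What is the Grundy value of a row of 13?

1

Compute g(0), g(1), … for moves {3, 6, 11}:
g(0) = mex{} = 0
g(1) = mex{} = 0
g(2) = mex{} = 0
g(3) = mex{0} = 1
g(4) = mex{0} = 1
g(5) = mex{0} = 1
g(6) = mex{0,1} = 2
g(7) = mex{0,1} = 2
g(8) = mex{0,1} = 2
g(9) = mex{1,2} = 0
g(10) = mex{1,2} = 0
g(11) = mex{0,1,2} = 3
g(12) = mex{0,2} = 1
g(13) = mex{0,2} = 1
So g(13) = 1.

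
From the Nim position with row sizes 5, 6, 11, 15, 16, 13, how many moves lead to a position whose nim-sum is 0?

1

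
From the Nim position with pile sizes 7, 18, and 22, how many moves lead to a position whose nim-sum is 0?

3

Nim-sum: 7 ^ 18 ^ 22 = 3.
The overall nim-sum is X = 3. A pile of size p has a winning move iff p XOR X < p (reduce it to p XOR X).
  7: 7 XOR 3 = 4 < 7 — winning move (to 4).
  18: 18 XOR 3 = 17 < 18 — winning move (to 17).
  22: 22 XOR 3 = 21 < 22 — winning move (to 21).
That gives 3 winning moves.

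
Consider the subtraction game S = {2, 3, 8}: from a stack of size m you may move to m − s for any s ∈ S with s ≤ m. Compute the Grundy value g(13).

1

Build the Grundy sequence with g(k) = mex{g(k−s) : s ∈ {2, 3, 8}, s ≤ k}:
k:     0  1  2  3  4  5  6  7  8  9 10 11 12 13
g(k):  0  0  1  1  2  0  0  1  1  2  0  0  1  1
So g(13) = 1.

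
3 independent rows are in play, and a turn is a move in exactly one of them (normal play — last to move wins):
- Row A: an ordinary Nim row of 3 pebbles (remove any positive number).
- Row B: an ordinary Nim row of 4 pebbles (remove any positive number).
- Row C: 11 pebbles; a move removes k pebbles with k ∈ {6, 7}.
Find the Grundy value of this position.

6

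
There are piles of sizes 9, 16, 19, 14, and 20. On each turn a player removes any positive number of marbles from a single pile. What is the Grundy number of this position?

Compute the nim-sum pairwise:
9 ⊕ 16 = 25
25 ⊕ 19 = 10
10 ⊕ 14 = 4
4 ⊕ 20 = 16

16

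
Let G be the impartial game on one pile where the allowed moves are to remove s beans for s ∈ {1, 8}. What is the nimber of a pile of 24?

Compute g(0), g(1), … for moves {1, 8}:
k:     0  1  2  3  4  5  6  7  8  9 10 11 12 13 14 15 16 17 18 19 20 21 22 23 24
g(k):  0  1  0  1  0  1  0  1  2  0  1  0  1  0  1  0  1  2  0  1  0  1  0  1  0
So g(24) = 0.

0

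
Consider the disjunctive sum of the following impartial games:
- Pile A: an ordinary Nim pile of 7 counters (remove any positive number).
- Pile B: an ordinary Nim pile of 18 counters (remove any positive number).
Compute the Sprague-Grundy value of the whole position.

21

Pile A is a plain Nim pile of size 7, so its Grundy value is 7.
Pile B is a plain Nim pile of size 18, so its Grundy value is 18.
By the Sprague-Grundy theorem, the Grundy value of a sum of independent games is the XOR of the component values.
Combined value = 7 ⊕ 18 = 21.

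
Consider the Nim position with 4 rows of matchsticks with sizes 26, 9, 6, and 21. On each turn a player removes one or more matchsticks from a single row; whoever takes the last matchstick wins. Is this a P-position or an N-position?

Nim-sum: 26 ⊕ 9 ⊕ 6 ⊕ 21 = 0.
The nim-sum is 0, so this is a P-position: the player to move is in a losing position under optimal play.

P-position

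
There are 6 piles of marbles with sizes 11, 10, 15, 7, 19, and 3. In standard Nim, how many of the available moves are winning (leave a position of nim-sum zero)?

1

Compute the nim-sum pairwise:
11 XOR 10 = 1
1 XOR 15 = 14
14 XOR 7 = 9
9 XOR 19 = 26
26 XOR 3 = 25
The overall nim-sum is X = 25. A pile of size p has a winning move iff p XOR X < p (reduce it to p XOR X).
  11: 11 XOR 25 = 18 ≥ 11 — no move.
  10: 10 XOR 25 = 19 ≥ 10 — no move.
  15: 15 XOR 25 = 22 ≥ 15 — no move.
  7: 7 XOR 25 = 30 ≥ 7 — no move.
  19: 19 XOR 25 = 10 < 19 — winning move (to 10).
  3: 3 XOR 25 = 26 ≥ 3 — no move.
That gives 1 winning move.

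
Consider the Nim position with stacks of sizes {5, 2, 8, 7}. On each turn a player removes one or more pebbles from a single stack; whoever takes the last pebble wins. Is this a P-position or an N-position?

N-position

Compute the nim-sum pairwise:
5 ⊕ 2 = 7
7 ⊕ 8 = 15
15 ⊕ 7 = 8
The nim-sum is 8 ≠ 0, so this is an N-position: the player to move can win.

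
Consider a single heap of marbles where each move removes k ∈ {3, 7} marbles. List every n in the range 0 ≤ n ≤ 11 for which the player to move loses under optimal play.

Build the Grundy sequence with g(k) = mex{g(k−s) : s ∈ {3, 7}, s ≤ k}:
g(0) = mex{} = 0
g(1) = mex{} = 0
g(2) = mex{} = 0
g(3) = mex{0} = 1
g(4) = mex{0} = 1
g(5) = mex{0} = 1
g(6) = mex{1} = 0
g(7) = mex{0,1} = 2
g(8) = mex{0,1} = 2
g(9) = mex{0} = 1
g(10) = mex{1,2} = 0
g(11) = mex{1,2} = 0
The P-positions (g = 0) in 0..11 are 0, 1, 2, 6, 10, 11.

0, 1, 2, 6, 10, 11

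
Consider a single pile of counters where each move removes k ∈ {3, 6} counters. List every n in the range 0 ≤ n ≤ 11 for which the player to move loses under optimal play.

0, 1, 2, 9, 10, 11

Grundy values for subtraction set {3, 6}:
g(0) = mex{} = 0
g(1) = mex{} = 0
g(2) = mex{} = 0
g(3) = mex{0} = 1
g(4) = mex{0} = 1
g(5) = mex{0} = 1
g(6) = mex{0,1} = 2
g(7) = mex{0,1} = 2
g(8) = mex{0,1} = 2
g(9) = mex{1,2} = 0
g(10) = mex{1,2} = 0
g(11) = mex{1,2} = 0
The P-positions (g = 0) in 0..11 are 0, 1, 2, 9, 10, 11.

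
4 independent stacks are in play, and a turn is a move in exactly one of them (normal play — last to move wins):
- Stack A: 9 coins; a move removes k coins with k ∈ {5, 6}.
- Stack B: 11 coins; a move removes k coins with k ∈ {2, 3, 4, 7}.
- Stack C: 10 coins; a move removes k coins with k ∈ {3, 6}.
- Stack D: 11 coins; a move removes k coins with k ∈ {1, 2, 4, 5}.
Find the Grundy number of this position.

Grundy values for stack A (subtraction set {5, 6}):
k:     0  1  2  3  4  5  6  7  8  9
g(k):  0  0  0  0  0  1  1  1  1  1
So g(9) = 1.
Build the Grundy sequence for stack B with g(k) = mex{g(k−s) : s ∈ {2, 3, 4, 7}, s ≤ k}:
k:     0  1  2  3  4  5  6  7  8  9 10 11
g(k):  0  0  1  1  2  2  0  3  1  4  2  0
So g(11) = 0.
Build the Grundy sequence for stack C with g(k) = mex{g(k−s) : s ∈ {3, 6}, s ≤ k}:
k:     0  1  2  3  4  5  6  7  8  9 10
g(k):  0  0  0  1  1  1  2  2  2  0  0
So g(10) = 0.
For stack D, compute g(0), g(1), … with moves {1, 2, 4, 5}:
k:     0  1  2  3  4  5  6  7  8  9 10 11
g(k):  0  1  2  0  1  2  0  1  2  0  1  2
So g(11) = 2.
The value of a disjunctive sum is the nim-sum of the parts.
Combined value = 1 XOR 0 XOR 0 XOR 2 = 3.

3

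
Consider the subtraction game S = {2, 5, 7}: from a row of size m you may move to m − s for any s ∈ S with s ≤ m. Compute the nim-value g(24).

1

Build the Grundy sequence with g(k) = mex{g(k−s) : s ∈ {2, 5, 7}, s ≤ k}:
k:     0  1  2  3  4  5  6  7  8  9 10 11 12 13 14 15 16 17 18 19 20 21 22 23 24
g(k):  0  0  1  1  0  2  1  3  2  2  0  3  1  0  0  1  1  2  2  3  3  2  0  0  1
So g(24) = 1.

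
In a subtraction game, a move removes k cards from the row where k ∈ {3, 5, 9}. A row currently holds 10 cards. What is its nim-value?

Grundy values for subtraction set {3, 5, 9}:
g(0) = mex{} = 0
g(1) = mex{} = 0
g(2) = mex{} = 0
g(3) = mex{0} = 1
g(4) = mex{0} = 1
g(5) = mex{0} = 1
g(6) = mex{0,1} = 2
g(7) = mex{0,1} = 2
g(8) = mex{1} = 0
g(9) = mex{0,1,2} = 3
g(10) = mex{0,1,2} = 3
So g(10) = 3.

3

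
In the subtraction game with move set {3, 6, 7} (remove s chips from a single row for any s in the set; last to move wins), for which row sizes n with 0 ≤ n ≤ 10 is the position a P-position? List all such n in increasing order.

0, 1, 2, 10

Compute g(0), g(1), … for moves {3, 6, 7}:
g(0) = mex{} = 0
g(1) = mex{} = 0
g(2) = mex{} = 0
g(3) = mex{0} = 1
g(4) = mex{0} = 1
g(5) = mex{0} = 1
g(6) = mex{0,1} = 2
g(7) = mex{0,1} = 2
g(8) = mex{0,1} = 2
g(9) = mex{0,1,2} = 3
g(10) = mex{1,2} = 0
The P-positions (g = 0) in 0..10 are 0, 1, 2, 10.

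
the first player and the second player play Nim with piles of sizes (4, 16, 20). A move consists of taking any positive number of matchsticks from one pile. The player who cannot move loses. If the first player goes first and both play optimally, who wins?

Nim-sum: 4 XOR 16 XOR 20 = 0.
The nim-sum is 0, so this is a P-position: the player to move is in a losing position under optimal play; the first player is about to move from it and so loses — the second player wins.

the second player wins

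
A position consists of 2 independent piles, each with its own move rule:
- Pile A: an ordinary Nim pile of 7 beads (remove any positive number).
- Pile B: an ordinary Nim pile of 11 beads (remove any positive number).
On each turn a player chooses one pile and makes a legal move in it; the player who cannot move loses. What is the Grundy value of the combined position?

Pile A is a plain Nim pile of size 7, so its Grundy value is 7.
Pile B is a plain Nim pile of size 11, so its Grundy value is 11.
The value of a disjunctive sum is the nim-sum of the parts.
Combined value = 7 ⊕ 11 = 12.

12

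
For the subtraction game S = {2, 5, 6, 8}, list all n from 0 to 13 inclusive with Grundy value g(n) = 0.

Compute g(0), g(1), … for moves {2, 5, 6, 8}:
g(0) = mex{} = 0
g(1) = mex{} = 0
g(2) = mex{0} = 1
g(3) = mex{0} = 1
g(4) = mex{1} = 0
g(5) = mex{0,1} = 2
g(6) = mex{0} = 1
g(7) = mex{0,1,2} = 3
g(8) = mex{0,1} = 2
g(9) = mex{0,1,3} = 2
g(10) = mex{0,1,2} = 3
g(11) = mex{1,2} = 0
g(12) = mex{0,1,3} = 2
g(13) = mex{0,2,3} = 1
The P-positions (g = 0) in 0..13 are 0, 1, 4, 11.

0, 1, 4, 11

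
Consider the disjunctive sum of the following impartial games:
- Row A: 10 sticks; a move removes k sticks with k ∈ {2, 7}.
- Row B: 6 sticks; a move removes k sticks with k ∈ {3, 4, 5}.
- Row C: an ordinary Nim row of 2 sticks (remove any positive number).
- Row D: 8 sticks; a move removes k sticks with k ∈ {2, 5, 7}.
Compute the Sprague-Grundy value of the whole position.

Grundy values for row A (subtraction set {2, 7}):
k:     0  1  2  3  4  5  6  7  8  9 10
g(k):  0  0  1  1  0  0  1  1  2  0  0
So g(10) = 0.
Build the Grundy sequence for row B with g(k) = mex{g(k−s) : s ∈ {3, 4, 5}, s ≤ k}:
g(0) = mex{} = 0
g(1) = mex{} = 0
g(2) = mex{} = 0
g(3) = mex{0} = 1
g(4) = mex{0} = 1
g(5) = mex{0} = 1
g(6) = mex{0,1} = 2
So g(6) = 2.
Row C is a plain Nim row of size 2, so its Grundy value is 2.
Build the Grundy sequence for row D with g(k) = mex{g(k−s) : s ∈ {2, 5, 7}, s ≤ k}:
g(0) = mex{} = 0
g(1) = mex{} = 0
g(2) = mex{0} = 1
g(3) = mex{0} = 1
g(4) = mex{1} = 0
g(5) = mex{0,1} = 2
g(6) = mex{0} = 1
g(7) = mex{0,1,2} = 3
g(8) = mex{0,1} = 2
So g(8) = 2.
The value of a disjunctive sum is the nim-sum of the parts.
Combined value = 0 XOR 2 XOR 2 XOR 2 = 2.

2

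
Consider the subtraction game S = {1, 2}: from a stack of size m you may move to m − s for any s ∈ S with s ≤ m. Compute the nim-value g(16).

1

Grundy values for subtraction set {1, 2}:
k:     0  1  2  3  4  5  6  7  8  9 10 11 12 13 14 15 16
g(k):  0  1  2  0  1  2  0  1  2  0  1  2  0  1  2  0  1
So g(16) = 1.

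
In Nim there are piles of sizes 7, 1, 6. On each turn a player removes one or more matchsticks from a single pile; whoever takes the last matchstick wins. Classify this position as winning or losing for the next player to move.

Losing position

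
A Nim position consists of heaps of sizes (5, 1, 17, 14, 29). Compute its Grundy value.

Nim-sum: 5 ^ 1 ^ 17 ^ 14 ^ 29 = 6.

6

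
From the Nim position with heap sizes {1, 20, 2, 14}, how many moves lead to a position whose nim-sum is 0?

1

Nim-sum: 1 ⊕ 20 ⊕ 2 ⊕ 14 = 25.
The overall nim-sum is X = 25. A heap of size p has a winning move iff p XOR X < p (reduce it to p XOR X).
  1: 1 XOR 25 = 24 ≥ 1 — no move.
  20: 20 XOR 25 = 13 < 20 — winning move (to 13).
  2: 2 XOR 25 = 27 ≥ 2 — no move.
  14: 14 XOR 25 = 23 ≥ 14 — no move.
That gives 1 winning move.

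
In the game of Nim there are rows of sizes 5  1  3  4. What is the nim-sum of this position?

3

Nim-sum: 5 XOR 1 XOR 3 XOR 4 = 3.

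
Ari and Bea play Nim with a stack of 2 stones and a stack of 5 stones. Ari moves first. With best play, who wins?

Ari wins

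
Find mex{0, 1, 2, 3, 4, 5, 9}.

6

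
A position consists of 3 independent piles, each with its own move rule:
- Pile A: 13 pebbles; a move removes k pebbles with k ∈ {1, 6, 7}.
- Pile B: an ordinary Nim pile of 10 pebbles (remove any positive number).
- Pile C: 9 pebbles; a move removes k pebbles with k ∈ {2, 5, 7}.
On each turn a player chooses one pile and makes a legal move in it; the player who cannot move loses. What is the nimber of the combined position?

9

Grundy values for pile A (subtraction set {1, 6, 7}):
g(0) = mex{} = 0
g(1) = mex{0} = 1
g(2) = mex{1} = 0
g(3) = mex{0} = 1
g(4) = mex{1} = 0
g(5) = mex{0} = 1
g(6) = mex{0,1} = 2
g(7) = mex{0,1,2} = 3
g(8) = mex{0,1,3} = 2
g(9) = mex{0,1,2} = 3
g(10) = mex{0,1,3} = 2
g(11) = mex{0,1,2} = 3
g(12) = mex{1,2,3} = 0
g(13) = mex{0,2,3} = 1
So g(13) = 1.
Pile B is a plain Nim pile of size 10, so its Grundy value is 10.
For pile C, compute g(0), g(1), … with moves {2, 5, 7}:
k:     0  1  2  3  4  5  6  7  8  9
g(k):  0  0  1  1  0  2  1  3  2  2
So g(9) = 2.
By the Sprague-Grundy theorem, the Grundy value of a sum of independent games is the XOR of the component values.
Combined value = 1 ⊕ 10 ⊕ 2 = 9.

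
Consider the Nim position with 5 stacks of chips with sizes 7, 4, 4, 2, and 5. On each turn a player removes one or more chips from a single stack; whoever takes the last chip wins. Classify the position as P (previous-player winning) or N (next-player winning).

P-position

Compute the nim-sum pairwise:
7 XOR 4 = 3
3 XOR 4 = 7
7 XOR 2 = 5
5 XOR 5 = 0
The nim-sum is 0, so this is a P-position: the player to move is in a losing position under optimal play.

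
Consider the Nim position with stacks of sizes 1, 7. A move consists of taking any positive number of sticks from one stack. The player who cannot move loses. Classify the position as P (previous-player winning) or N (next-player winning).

N-position

Nim-sum: 1 ^ 7 = 6.
The nim-sum is 6 ≠ 0, so this is an N-position: the player to move can win.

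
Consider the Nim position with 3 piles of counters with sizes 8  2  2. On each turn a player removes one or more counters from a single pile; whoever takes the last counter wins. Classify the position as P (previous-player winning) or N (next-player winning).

N-position

Compute the nim-sum pairwise:
8 ^ 2 = 10
10 ^ 2 = 8
The nim-sum is 8 ≠ 0, so this is an N-position: the player to move can win.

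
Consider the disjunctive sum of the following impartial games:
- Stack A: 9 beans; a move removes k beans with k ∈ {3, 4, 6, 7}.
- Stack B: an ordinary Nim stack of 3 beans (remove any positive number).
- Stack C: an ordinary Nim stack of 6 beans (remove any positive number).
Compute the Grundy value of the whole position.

Grundy values for stack A (subtraction set {3, 4, 6, 7}):
k:     0  1  2  3  4  5  6  7  8  9
g(k):  0  0  0  1  1  1  2  2  2  3
So g(9) = 3.
Stack B is a plain Nim stack of size 3, so its Grundy value is 3.
Stack C is a plain Nim stack of size 6, so its Grundy value is 6.
The value of a disjunctive sum is the nim-sum of the parts.
Combined value = 3 XOR 3 XOR 6 = 6.

6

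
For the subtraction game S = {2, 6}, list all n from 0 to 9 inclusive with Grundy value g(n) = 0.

Grundy values for subtraction set {2, 6}:
k:     0  1  2  3  4  5  6  7  8  9
g(k):  0  0  1  1  0  0  1  1  0  0
The P-positions (g = 0) in 0..9 are 0, 1, 4, 5, 8, 9.

0, 1, 4, 5, 8, 9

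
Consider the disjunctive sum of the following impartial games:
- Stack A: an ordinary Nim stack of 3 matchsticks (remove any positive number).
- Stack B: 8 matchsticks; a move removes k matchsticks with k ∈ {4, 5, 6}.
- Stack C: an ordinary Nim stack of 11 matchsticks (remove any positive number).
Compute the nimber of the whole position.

10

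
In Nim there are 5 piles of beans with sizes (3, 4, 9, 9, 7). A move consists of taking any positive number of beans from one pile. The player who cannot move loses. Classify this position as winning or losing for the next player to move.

Losing position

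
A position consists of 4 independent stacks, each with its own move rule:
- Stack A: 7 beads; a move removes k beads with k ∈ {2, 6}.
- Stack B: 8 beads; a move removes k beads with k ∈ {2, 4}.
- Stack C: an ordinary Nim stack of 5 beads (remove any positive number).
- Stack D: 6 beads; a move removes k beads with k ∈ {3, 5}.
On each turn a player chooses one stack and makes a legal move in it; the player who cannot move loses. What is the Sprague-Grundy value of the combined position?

7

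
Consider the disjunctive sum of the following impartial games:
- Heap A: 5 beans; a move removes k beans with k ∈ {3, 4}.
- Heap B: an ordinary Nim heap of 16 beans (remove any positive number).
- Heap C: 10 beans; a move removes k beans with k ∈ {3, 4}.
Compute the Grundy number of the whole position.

Grundy values for heap A (subtraction set {3, 4}):
k:     0  1  2  3  4  5
g(k):  0  0  0  1  1  1
So g(5) = 1.
Heap B is a plain Nim heap of size 16, so its Grundy value is 16.
Build the Grundy sequence for heap C with g(k) = mex{g(k−s) : s ∈ {3, 4}, s ≤ k}:
k:     0  1  2  3  4  5  6  7  8  9 10
g(k):  0  0  0  1  1  1  2  0  0  0  1
So g(10) = 1.
By the Sprague-Grundy theorem, the Grundy value of a sum of independent games is the XOR of the component values.
Combined value = 1 XOR 16 XOR 1 = 16.

16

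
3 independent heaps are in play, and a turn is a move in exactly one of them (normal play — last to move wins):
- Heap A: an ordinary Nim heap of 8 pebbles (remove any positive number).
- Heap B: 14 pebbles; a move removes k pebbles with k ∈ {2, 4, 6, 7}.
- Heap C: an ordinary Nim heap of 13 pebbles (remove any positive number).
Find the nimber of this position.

Heap A is a plain Nim heap of size 8, so its Grundy value is 8.
For heap B, compute g(0), g(1), … with moves {2, 4, 6, 7}:
k:     0  1  2  3  4  5  6  7  8  9 10 11 12 13 14
g(k):  0  0  1  1  2  2  3  3  4  0  0  1  1  2  2
So g(14) = 2.
Heap C is a plain Nim heap of size 13, so its Grundy value is 13.
The value of a disjunctive sum is the nim-sum of the parts.
Combined value = 8 ⊕ 2 ⊕ 13 = 7.

7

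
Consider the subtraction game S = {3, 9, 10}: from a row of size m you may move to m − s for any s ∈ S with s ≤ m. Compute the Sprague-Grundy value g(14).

Grundy values for subtraction set {3, 9, 10}:
g(0) = mex{} = 0
g(1) = mex{} = 0
g(2) = mex{} = 0
g(3) = mex{0} = 1
g(4) = mex{0} = 1
g(5) = mex{0} = 1
g(6) = mex{1} = 0
g(7) = mex{1} = 0
g(8) = mex{1} = 0
g(9) = mex{0} = 1
g(10) = mex{0} = 1
g(11) = mex{0} = 1
g(12) = mex{0,1} = 2
g(13) = mex{1} = 0
g(14) = mex{1} = 0
So g(14) = 0.

0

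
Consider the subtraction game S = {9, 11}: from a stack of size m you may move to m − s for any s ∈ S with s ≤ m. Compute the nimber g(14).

1

Grundy values for subtraction set {9, 11}:
g(0) = mex{} = 0
g(1) = mex{} = 0
g(2) = mex{} = 0
g(3) = mex{} = 0
g(4) = mex{} = 0
g(5) = mex{} = 0
g(6) = mex{} = 0
g(7) = mex{} = 0
g(8) = mex{} = 0
g(9) = mex{0} = 1
g(10) = mex{0} = 1
g(11) = mex{0} = 1
g(12) = mex{0} = 1
g(13) = mex{0} = 1
g(14) = mex{0} = 1
So g(14) = 1.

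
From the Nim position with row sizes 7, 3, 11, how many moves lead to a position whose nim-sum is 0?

1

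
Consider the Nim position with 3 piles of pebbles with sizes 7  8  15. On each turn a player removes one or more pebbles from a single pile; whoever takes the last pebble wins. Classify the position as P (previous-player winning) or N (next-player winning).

P-position

Compute the nim-sum pairwise:
7 ⊕ 8 = 15
15 ⊕ 15 = 0
The nim-sum is 0, so this is a P-position: the player to move is in a losing position under optimal play.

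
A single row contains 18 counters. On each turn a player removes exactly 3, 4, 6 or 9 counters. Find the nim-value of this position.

2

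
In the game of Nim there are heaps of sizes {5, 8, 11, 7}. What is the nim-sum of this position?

1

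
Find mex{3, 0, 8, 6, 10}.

1

0 is in the set but 1 is not, so the mex is 1.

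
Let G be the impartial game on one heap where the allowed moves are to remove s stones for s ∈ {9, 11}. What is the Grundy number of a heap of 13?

Grundy values for subtraction set {9, 11}:
k:     0  1  2  3  4  5  6  7  8  9 10 11 12 13
g(k):  0  0  0  0  0  0  0  0  0  1  1  1  1  1
So g(13) = 1.

1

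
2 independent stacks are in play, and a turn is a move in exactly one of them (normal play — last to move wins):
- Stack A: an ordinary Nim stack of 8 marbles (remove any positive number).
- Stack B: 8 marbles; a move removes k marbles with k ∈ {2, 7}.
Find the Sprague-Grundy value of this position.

Stack A is a plain Nim stack of size 8, so its Grundy value is 8.
Grundy values for stack B (subtraction set {2, 7}):
g(0) = mex{} = 0
g(1) = mex{} = 0
g(2) = mex{0} = 1
g(3) = mex{0} = 1
g(4) = mex{1} = 0
g(5) = mex{1} = 0
g(6) = mex{0} = 1
g(7) = mex{0} = 1
g(8) = mex{0,1} = 2
So g(8) = 2.
By the Sprague-Grundy theorem, the Grundy value of a sum of independent games is the XOR of the component values.
Combined value = 8 XOR 2 = 10.

10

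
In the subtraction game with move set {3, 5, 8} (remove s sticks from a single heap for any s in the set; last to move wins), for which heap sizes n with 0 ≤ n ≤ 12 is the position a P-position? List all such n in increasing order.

Build the Grundy sequence with g(k) = mex{g(k−s) : s ∈ {3, 5, 8}, s ≤ k}:
k:     0  1  2  3  4  5  6  7  8  9 10 11 12
g(k):  0  0  0  1  1  1  2  2  2  3  3  0  0
The P-positions (g = 0) in 0..12 are 0, 1, 2, 11, 12.

0, 1, 2, 11, 12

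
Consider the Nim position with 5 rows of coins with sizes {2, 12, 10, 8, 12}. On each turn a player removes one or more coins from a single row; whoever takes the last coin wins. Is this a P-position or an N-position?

P-position

In binary:
  0010  (2)
  1100  (12)
  1010  (10)
  1000  (8)
  1100  (12)
  ----
  0000  (0)
The nim-sum is 0, so this is a P-position: the player to move is in a losing position under optimal play.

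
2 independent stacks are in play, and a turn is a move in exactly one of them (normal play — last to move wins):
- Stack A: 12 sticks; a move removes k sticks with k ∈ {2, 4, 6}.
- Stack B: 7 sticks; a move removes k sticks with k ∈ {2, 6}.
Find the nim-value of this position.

Build the Grundy sequence for stack A with g(k) = mex{g(k−s) : s ∈ {2, 4, 6}, s ≤ k}:
k:     0  1  2  3  4  5  6  7  8  9 10 11 12
g(k):  0  0  1  1  2  2  3  3  0  0  1  1  2
So g(12) = 2.
Build the Grundy sequence for stack B with g(k) = mex{g(k−s) : s ∈ {2, 6}, s ≤ k}:
g(0) = mex{} = 0
g(1) = mex{} = 0
g(2) = mex{0} = 1
g(3) = mex{0} = 1
g(4) = mex{1} = 0
g(5) = mex{1} = 0
g(6) = mex{0} = 1
g(7) = mex{0} = 1
So g(7) = 1.
By the Sprague-Grundy theorem, the Grundy value of a sum of independent games is the XOR of the component values.
Combined value = 2 XOR 1 = 3.

3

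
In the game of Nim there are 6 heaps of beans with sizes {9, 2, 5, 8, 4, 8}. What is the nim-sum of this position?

10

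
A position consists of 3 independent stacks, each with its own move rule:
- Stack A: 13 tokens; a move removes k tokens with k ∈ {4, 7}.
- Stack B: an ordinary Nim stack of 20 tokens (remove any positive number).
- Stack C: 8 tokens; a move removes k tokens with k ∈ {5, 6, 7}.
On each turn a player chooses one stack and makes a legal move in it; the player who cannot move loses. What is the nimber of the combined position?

Grundy values for stack A (subtraction set {4, 7}):
g(0) = mex{} = 0
g(1) = mex{} = 0
g(2) = mex{} = 0
g(3) = mex{} = 0
g(4) = mex{0} = 1
g(5) = mex{0} = 1
g(6) = mex{0} = 1
g(7) = mex{0} = 1
g(8) = mex{0,1} = 2
g(9) = mex{0,1} = 2
g(10) = mex{0,1} = 2
g(11) = mex{1} = 0
g(12) = mex{1,2} = 0
g(13) = mex{1,2} = 0
So g(13) = 0.
Stack B is a plain Nim stack of size 20, so its Grundy value is 20.
Grundy values for stack C (subtraction set {5, 6, 7}):
k:     0  1  2  3  4  5  6  7  8
g(k):  0  0  0  0  0  1  1  1  1
So g(8) = 1.
The value of a disjunctive sum is the nim-sum of the parts.
Combined value = 0 XOR 20 XOR 1 = 21.

21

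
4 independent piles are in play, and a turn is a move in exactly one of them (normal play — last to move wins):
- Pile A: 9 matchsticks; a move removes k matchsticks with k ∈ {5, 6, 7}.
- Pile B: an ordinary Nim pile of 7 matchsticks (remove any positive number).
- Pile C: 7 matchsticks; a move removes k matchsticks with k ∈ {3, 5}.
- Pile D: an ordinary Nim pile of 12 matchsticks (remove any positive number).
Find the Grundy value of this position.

8

Grundy values for pile A (subtraction set {5, 6, 7}):
g(0) = mex{} = 0
g(1) = mex{} = 0
g(2) = mex{} = 0
g(3) = mex{} = 0
g(4) = mex{} = 0
g(5) = mex{0} = 1
g(6) = mex{0} = 1
g(7) = mex{0} = 1
g(8) = mex{0} = 1
g(9) = mex{0} = 1
So g(9) = 1.
Pile B is a plain Nim pile of size 7, so its Grundy value is 7.
Grundy values for pile C (subtraction set {3, 5}):
k:     0  1  2  3  4  5  6  7
g(k):  0  0  0  1  1  1  2  2
So g(7) = 2.
Pile D is a plain Nim pile of size 12, so its Grundy value is 12.
By the Sprague-Grundy theorem, the Grundy value of a sum of independent games is the XOR of the component values.
Combined value = 1 XOR 7 XOR 2 XOR 12 = 8.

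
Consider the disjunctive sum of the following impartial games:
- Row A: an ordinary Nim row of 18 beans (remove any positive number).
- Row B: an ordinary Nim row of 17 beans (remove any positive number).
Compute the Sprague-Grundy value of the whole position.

3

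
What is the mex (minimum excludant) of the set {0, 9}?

0 is in the set but 1 is not, so the mex is 1.

1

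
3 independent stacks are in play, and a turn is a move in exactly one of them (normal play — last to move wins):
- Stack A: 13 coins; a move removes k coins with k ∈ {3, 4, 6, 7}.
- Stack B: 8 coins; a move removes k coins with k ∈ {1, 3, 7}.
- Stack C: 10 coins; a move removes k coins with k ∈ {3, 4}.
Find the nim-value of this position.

Grundy values for stack A (subtraction set {3, 4, 6, 7}):
k:     0  1  2  3  4  5  6  7  8  9 10 11 12 13
g(k):  0  0  0  1  1  1  2  2  2  3  0  0  0  1
So g(13) = 1.
Grundy values for stack B (subtraction set {1, 3, 7}):
k:     0  1  2  3  4  5  6  7  8
g(k):  0  1  0  1  0  1  0  1  0
So g(8) = 0.
Grundy values for stack C (subtraction set {3, 4}):
g(0) = mex{} = 0
g(1) = mex{} = 0
g(2) = mex{} = 0
g(3) = mex{0} = 1
g(4) = mex{0} = 1
g(5) = mex{0} = 1
g(6) = mex{0,1} = 2
g(7) = mex{1} = 0
g(8) = mex{1} = 0
g(9) = mex{1,2} = 0
g(10) = mex{0,2} = 1
So g(10) = 1.
By the Sprague-Grundy theorem, the Grundy value of a sum of independent games is the XOR of the component values.
Combined value = 1 ⊕ 0 ⊕ 1 = 0.

0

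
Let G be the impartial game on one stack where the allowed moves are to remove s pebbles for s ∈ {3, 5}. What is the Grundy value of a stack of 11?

Build the Grundy sequence with g(k) = mex{g(k−s) : s ∈ {3, 5}, s ≤ k}:
g(0) = mex{} = 0
g(1) = mex{} = 0
g(2) = mex{} = 0
g(3) = mex{0} = 1
g(4) = mex{0} = 1
g(5) = mex{0} = 1
g(6) = mex{0,1} = 2
g(7) = mex{0,1} = 2
g(8) = mex{1} = 0
g(9) = mex{1,2} = 0
g(10) = mex{1,2} = 0
g(11) = mex{0,2} = 1
So g(11) = 1.

1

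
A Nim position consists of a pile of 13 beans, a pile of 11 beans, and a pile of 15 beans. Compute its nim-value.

9

Compute the nim-sum pairwise:
13 ^ 11 = 6
6 ^ 15 = 9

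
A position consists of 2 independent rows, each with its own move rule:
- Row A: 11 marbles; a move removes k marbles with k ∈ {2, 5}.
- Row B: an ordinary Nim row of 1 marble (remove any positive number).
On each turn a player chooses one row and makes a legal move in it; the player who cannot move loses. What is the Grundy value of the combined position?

Build the Grundy sequence for row A with g(k) = mex{g(k−s) : s ∈ {2, 5}, s ≤ k}:
k:     0  1  2  3  4  5  6  7  8  9 10 11
g(k):  0  0  1  1  0  2  1  0  0  1  1  0
So g(11) = 0.
Row B is a plain Nim row of size 1, so its Grundy value is 1.
By the Sprague-Grundy theorem, the Grundy value of a sum of independent games is the XOR of the component values.
Combined value = 0 XOR 1 = 1.

1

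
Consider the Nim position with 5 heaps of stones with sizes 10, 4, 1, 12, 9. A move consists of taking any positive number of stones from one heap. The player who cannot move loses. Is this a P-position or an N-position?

Bitwise XOR of the heap sizes:
  1010  (10)
  0100  (4)
  0001  (1)
  1100  (12)
  1001  (9)
  ----
  1010  (10)
The nim-sum is 10 ≠ 0, so this is an N-position: the player to move can win.

N-position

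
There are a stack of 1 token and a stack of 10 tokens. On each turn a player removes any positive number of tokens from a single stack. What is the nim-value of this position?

Write each in binary and XOR column by column:
  0001  (1)
  1010  (10)
  ----
  1011  (11)

11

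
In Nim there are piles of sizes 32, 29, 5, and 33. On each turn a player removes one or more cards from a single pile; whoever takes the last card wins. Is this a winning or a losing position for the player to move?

Winning position

In binary:
  100000  (32)
  011101  (29)
  000101  (5)
  100001  (33)
  ------
  011001  (25)
The nim-sum is 25 ≠ 0, so this is an N-position: the player to move can win.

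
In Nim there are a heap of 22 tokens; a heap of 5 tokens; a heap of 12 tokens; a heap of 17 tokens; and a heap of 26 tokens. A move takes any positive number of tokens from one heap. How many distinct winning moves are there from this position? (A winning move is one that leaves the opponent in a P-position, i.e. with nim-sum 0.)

3

Compute the nim-sum pairwise:
22 XOR 5 = 19
19 XOR 12 = 31
31 XOR 17 = 14
14 XOR 26 = 20
The overall nim-sum is X = 20. A heap of size p has a winning move iff p XOR X < p (reduce it to p XOR X).
  22: 22 XOR 20 = 2 < 22 — winning move (to 2).
  5: 5 XOR 20 = 17 ≥ 5 — no move.
  12: 12 XOR 20 = 24 ≥ 12 — no move.
  17: 17 XOR 20 = 5 < 17 — winning move (to 5).
  26: 26 XOR 20 = 14 < 26 — winning move (to 14).
That gives 3 winning moves.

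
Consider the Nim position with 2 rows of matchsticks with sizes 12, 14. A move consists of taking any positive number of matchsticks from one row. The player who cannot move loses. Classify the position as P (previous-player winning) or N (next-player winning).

N-position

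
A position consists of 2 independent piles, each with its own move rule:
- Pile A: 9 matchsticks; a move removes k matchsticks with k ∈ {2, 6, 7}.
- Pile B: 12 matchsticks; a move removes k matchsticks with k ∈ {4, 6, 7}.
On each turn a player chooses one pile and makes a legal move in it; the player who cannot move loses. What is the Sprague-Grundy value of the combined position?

For pile A, compute g(0), g(1), … with moves {2, 6, 7}:
k:     0  1  2  3  4  5  6  7  8  9
g(k):  0  0  1  1  0  0  1  1  2  0
So g(9) = 0.
For pile B, compute g(0), g(1), … with moves {4, 6, 7}:
g(0) = mex{} = 0
g(1) = mex{} = 0
g(2) = mex{} = 0
g(3) = mex{} = 0
g(4) = mex{0} = 1
g(5) = mex{0} = 1
g(6) = mex{0} = 1
g(7) = mex{0} = 1
g(8) = mex{0,1} = 2
g(9) = mex{0,1} = 2
g(10) = mex{0,1} = 2
g(11) = mex{1} = 0
g(12) = mex{1,2} = 0
So g(12) = 0.
By the Sprague-Grundy theorem, the Grundy value of a sum of independent games is the XOR of the component values.
Combined value = 0 ⊕ 0 = 0.

0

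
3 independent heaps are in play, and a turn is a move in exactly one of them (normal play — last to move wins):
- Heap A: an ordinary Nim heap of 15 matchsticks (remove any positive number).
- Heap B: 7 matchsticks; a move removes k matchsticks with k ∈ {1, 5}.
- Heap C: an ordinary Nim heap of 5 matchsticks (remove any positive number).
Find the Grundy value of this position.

11

Heap A is a plain Nim heap of size 15, so its Grundy value is 15.
For heap B, compute g(0), g(1), … with moves {1, 5}:
k:     0  1  2  3  4  5  6  7
g(k):  0  1  0  1  0  1  0  1
So g(7) = 1.
Heap C is a plain Nim heap of size 5, so its Grundy value is 5.
By the Sprague-Grundy theorem, the Grundy value of a sum of independent games is the XOR of the component values.
Combined value = 15 XOR 1 XOR 5 = 11.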